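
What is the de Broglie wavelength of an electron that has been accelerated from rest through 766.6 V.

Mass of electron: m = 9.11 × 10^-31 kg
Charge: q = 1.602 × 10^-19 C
4.43 × 10^-11 m

When a particle is accelerated through voltage V, it gains kinetic energy KE = qV.

The de Broglie wavelength is then λ = h/√(2mqV):

λ = h/√(2mqV)
λ = (6.626 × 10^-34 J·s) / √(2 × 9.11 × 10^-31 kg × 1.602 × 10^-19 C × 766.6 V)
λ = 4.43 × 10^-11 m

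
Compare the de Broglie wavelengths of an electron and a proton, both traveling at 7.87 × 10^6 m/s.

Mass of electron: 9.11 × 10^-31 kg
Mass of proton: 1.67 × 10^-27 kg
The electron has the longer wavelength.

Using λ = h/(mv), since both particles have the same velocity, the wavelength depends only on mass.

For electron: λ₁ = h/(m₁v) = 9.24 × 10^-11 m
For proton: λ₂ = h/(m₂v) = 5.04 × 10^-14 m

Since λ ∝ 1/m at constant velocity, the lighter particle has the longer wavelength.

The electron has the longer de Broglie wavelength.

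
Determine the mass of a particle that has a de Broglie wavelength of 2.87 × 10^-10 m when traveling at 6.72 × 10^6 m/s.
3.44 × 10^-31 kg

From the de Broglie relation λ = h/(mv), we solve for m:

m = h/(λv)
m = (6.626 × 10^-34 J·s) / (2.87 × 10^-10 m × 6.72 × 10^6 m/s)
m = 3.44 × 10^-31 kg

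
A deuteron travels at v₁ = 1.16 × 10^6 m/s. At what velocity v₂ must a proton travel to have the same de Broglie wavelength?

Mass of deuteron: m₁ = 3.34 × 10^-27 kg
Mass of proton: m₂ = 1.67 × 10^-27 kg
v₂ = 2.32 × 10^6 m/s

For equal de Broglie wavelengths: λ₁ = λ₂

h/(m₁v₁) = h/(m₂v₂)
m₁v₁ = m₂v₂
v₂ = v₁ · (m₁/m₂)

v₂ = 1.16 × 10^6 m/s × (3.34 × 10^-27 kg / 1.67 × 10^-27 kg)
v₂ = 2.32 × 10^6 m/s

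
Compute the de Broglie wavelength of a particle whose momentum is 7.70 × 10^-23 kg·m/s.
8.61 × 10^-12 m

Using the de Broglie relation λ = h/p:

λ = h/p
λ = (6.626 × 10^-34 J·s) / (7.70 × 10^-23 kg·m/s)
λ = 8.61 × 10^-12 m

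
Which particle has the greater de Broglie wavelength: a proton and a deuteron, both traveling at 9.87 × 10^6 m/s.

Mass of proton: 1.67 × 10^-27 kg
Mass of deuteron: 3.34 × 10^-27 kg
The proton has the longer wavelength.

Using λ = h/(mv), since both particles have the same velocity, the wavelength depends only on mass.

For proton: λ₁ = h/(m₁v) = 4.02 × 10^-14 m
For deuteron: λ₂ = h/(m₂v) = 2.01 × 10^-14 m

Since λ ∝ 1/m at constant velocity, the lighter particle has the longer wavelength.

The proton has the longer de Broglie wavelength.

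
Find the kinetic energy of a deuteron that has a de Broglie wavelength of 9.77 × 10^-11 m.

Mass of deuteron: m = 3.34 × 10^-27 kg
6.89 × 10^-21 J (or 0.0430 eV)

From λ = h/√(2mKE), we solve for KE:

λ² = h²/(2mKE)
KE = h²/(2mλ²)
KE = (6.626 × 10^-34 J·s)² / (2 × 3.34 × 10^-27 kg × (9.77 × 10^-11 m)²)
KE = 6.89 × 10^-21 J
KE = 0.0430 eV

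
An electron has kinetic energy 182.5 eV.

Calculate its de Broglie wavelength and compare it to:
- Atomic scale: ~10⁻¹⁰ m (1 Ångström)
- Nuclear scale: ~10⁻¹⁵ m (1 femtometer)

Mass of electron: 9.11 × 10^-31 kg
λ = 9.08 × 10^-11 m, which is between nuclear and atomic scales.

Using λ = h/√(2mKE):

KE = 182.5 eV = 2.924 × 10^-17 J

λ = h/√(2mKE)
λ = (6.626 × 10^-34 J·s) / √(2 × 9.11 × 10^-31 kg × 2.924 × 10^-17 J)
λ = 9.08 × 10^-11 m

Comparison:
- Atomic scale (10⁻¹⁰ m): λ is 0.91× this size
- Nuclear scale (10⁻¹⁵ m): λ is 9.1e+04× this size

The wavelength is between nuclear and atomic scales.

This wavelength is appropriate for probing atomic structure but too large for nuclear physics experiments.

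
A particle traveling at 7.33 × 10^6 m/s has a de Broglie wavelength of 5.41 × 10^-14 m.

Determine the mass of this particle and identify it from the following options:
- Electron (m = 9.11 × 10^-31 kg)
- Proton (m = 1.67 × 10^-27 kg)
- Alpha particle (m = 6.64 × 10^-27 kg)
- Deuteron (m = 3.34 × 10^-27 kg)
The particle is a proton.

From λ = h/(mv), solve for mass:

m = h/(λv)
m = (6.626 × 10^-34 J·s) / (5.41 × 10^-14 m × 7.33 × 10^6 m/s)
m = 1.67 × 10^-27 kg

Comparing with the listed masses, this is closest to a proton.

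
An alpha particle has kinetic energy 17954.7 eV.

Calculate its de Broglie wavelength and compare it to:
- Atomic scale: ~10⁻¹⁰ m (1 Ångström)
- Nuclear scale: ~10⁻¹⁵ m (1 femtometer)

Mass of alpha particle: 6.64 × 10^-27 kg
λ = 1.07 × 10^-13 m, which is between nuclear and atomic scales.

Using λ = h/√(2mKE):

KE = 17954.7 eV = 2.877 × 10^-15 J

λ = h/√(2mKE)
λ = (6.626 × 10^-34 J·s) / √(2 × 6.64 × 10^-27 kg × 2.877 × 10^-15 J)
λ = 1.07 × 10^-13 m

Comparison:
- Atomic scale (10⁻¹⁰ m): λ is 0.0011× this size
- Nuclear scale (10⁻¹⁵ m): λ is 1.1e+02× this size

The wavelength is between nuclear and atomic scales.

This wavelength is appropriate for probing atomic structure but too large for nuclear physics experiments.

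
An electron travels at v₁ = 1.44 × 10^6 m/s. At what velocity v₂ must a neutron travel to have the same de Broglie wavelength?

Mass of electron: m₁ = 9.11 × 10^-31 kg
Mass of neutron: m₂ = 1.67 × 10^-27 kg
v₂ = 7.86 × 10^2 m/s

For equal de Broglie wavelengths: λ₁ = λ₂

h/(m₁v₁) = h/(m₂v₂)
m₁v₁ = m₂v₂
v₂ = v₁ · (m₁/m₂)

v₂ = 1.44 × 10^6 m/s × (9.11 × 10^-31 kg / 1.67 × 10^-27 kg)
v₂ = 7.86 × 10^2 m/s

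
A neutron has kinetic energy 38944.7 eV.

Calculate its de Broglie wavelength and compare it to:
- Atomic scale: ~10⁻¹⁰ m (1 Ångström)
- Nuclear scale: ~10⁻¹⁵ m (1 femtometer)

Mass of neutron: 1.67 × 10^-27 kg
λ = 1.45 × 10^-13 m, which is between nuclear and atomic scales.

Using λ = h/√(2mKE):

KE = 38944.7 eV = 6.240 × 10^-15 J

λ = h/√(2mKE)
λ = (6.626 × 10^-34 J·s) / √(2 × 1.67 × 10^-27 kg × 6.240 × 10^-15 J)
λ = 1.45 × 10^-13 m

Comparison:
- Atomic scale (10⁻¹⁰ m): λ is 0.0015× this size
- Nuclear scale (10⁻¹⁵ m): λ is 1.5e+02× this size

The wavelength is between nuclear and atomic scales.

This wavelength is appropriate for probing atomic structure but too large for nuclear physics experiments.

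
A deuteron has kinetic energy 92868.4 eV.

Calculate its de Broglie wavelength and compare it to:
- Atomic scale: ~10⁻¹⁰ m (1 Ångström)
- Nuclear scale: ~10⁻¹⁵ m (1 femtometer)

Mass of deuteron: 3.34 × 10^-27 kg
λ = 6.65 × 10^-14 m, which is between nuclear and atomic scales.

Using λ = h/√(2mKE):

KE = 92868.4 eV = 1.488 × 10^-14 J

λ = h/√(2mKE)
λ = (6.626 × 10^-34 J·s) / √(2 × 3.34 × 10^-27 kg × 1.488 × 10^-14 J)
λ = 6.65 × 10^-14 m

Comparison:
- Atomic scale (10⁻¹⁰ m): λ is 0.00066× this size
- Nuclear scale (10⁻¹⁵ m): λ is 66× this size

The wavelength is between nuclear and atomic scales.

This wavelength is appropriate for probing atomic structure but too large for nuclear physics experiments.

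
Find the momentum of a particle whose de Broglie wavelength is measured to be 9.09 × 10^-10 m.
7.29 × 10^-25 kg·m/s

From the de Broglie relation λ = h/p, we solve for p:

p = h/λ
p = (6.626 × 10^-34 J·s) / (9.09 × 10^-10 m)
p = 7.29 × 10^-25 kg·m/s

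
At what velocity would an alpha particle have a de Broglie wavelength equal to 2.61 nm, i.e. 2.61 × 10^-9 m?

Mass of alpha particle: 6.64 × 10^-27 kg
3.82 × 10^1 m/s

From λ = h/(mv), solve for v:

v = h/(mλ)
v = (6.626 × 10^-34 J·s) / (6.64 × 10^-27 kg × 2.61 × 10^-9 m)
v = 3.82 × 10^1 m/s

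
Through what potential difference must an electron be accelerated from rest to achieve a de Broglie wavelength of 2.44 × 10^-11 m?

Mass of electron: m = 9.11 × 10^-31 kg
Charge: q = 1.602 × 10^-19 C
2.53 × 10^3 V

From λ = h/√(2mqV), we solve for V:

λ² = h²/(2mqV)
V = h²/(2mqλ²)
V = (6.626 × 10^-34 J·s)² / (2 × 9.11 × 10^-31 kg × 1.602 × 10^-19 C × (2.44 × 10^-11 m)²)
V = 2.53 × 10^3 V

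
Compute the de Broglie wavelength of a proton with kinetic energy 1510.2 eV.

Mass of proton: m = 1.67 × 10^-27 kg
7.37 × 10^-13 m

Using λ = h/√(2mKE):

First convert KE to Joules: KE = 1510.2 eV = 2.420 × 10^-16 J

λ = h/√(2mKE)
λ = (6.626 × 10^-34 J·s) / √(2 × 1.67 × 10^-27 kg × 2.420 × 10^-16 J)
λ = 7.37 × 10^-13 m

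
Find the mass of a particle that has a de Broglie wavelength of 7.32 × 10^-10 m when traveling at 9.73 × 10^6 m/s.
9.30 × 10^-32 kg

From the de Broglie relation λ = h/(mv), we solve for m:

m = h/(λv)
m = (6.626 × 10^-34 J·s) / (7.32 × 10^-10 m × 9.73 × 10^6 m/s)
m = 9.30 × 10^-32 kg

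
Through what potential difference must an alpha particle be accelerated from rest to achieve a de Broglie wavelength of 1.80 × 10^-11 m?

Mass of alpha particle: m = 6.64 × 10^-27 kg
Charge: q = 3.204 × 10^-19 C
3.18 × 10^-1 V

From λ = h/√(2mqV), we solve for V:

λ² = h²/(2mqV)
V = h²/(2mqλ²)
V = (6.626 × 10^-34 J·s)² / (2 × 6.64 × 10^-27 kg × 3.204 × 10^-19 C × (1.80 × 10^-11 m)²)
V = 3.18 × 10^-1 V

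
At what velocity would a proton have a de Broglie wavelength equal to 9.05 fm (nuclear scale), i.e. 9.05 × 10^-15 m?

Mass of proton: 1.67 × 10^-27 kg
4.38 × 10^7 m/s

From λ = h/(mv), solve for v:

v = h/(mλ)
v = (6.626 × 10^-34 J·s) / (1.67 × 10^-27 kg × 9.05 × 10^-15 m)
v = 4.38 × 10^7 m/s

Note: This velocity is 14.6% of the speed of light, so relativistic corrections would be needed for a more accurate calculation.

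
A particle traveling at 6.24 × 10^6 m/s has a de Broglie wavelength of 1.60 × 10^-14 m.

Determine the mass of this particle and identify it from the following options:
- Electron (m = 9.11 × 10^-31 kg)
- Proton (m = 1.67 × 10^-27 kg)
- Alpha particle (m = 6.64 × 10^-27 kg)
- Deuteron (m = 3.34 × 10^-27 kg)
The particle is an alpha particle.

From λ = h/(mv), solve for mass:

m = h/(λv)
m = (6.626 × 10^-34 J·s) / (1.60 × 10^-14 m × 6.24 × 10^6 m/s)
m = 6.64 × 10^-27 kg

Comparing with the listed masses, this is closest to an alpha particle.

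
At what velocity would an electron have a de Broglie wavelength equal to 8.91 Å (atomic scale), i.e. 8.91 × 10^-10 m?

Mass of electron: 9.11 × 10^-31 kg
8.16 × 10^5 m/s

From λ = h/(mv), solve for v:

v = h/(mλ)
v = (6.626 × 10^-34 J·s) / (9.11 × 10^-31 kg × 8.91 × 10^-10 m)
v = 8.16 × 10^5 m/s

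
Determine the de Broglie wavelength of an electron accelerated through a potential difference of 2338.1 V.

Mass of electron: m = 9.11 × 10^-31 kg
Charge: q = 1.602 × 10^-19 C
2.54 × 10^-11 m

When a particle is accelerated through voltage V, it gains kinetic energy KE = qV.

The de Broglie wavelength is then λ = h/√(2mqV):

λ = h/√(2mqV)
λ = (6.626 × 10^-34 J·s) / √(2 × 9.11 × 10^-31 kg × 1.602 × 10^-19 C × 2338.1 V)
λ = 2.54 × 10^-11 m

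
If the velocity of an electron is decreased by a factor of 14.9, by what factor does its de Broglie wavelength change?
The wavelength increases by a factor of 14.9.

From λ = h/(mv), the wavelength is inversely proportional to velocity:

λ ∝ 1/v

If v → v/14.9, then λ → 14.9λ

When velocity is decreased by a factor of 14.9, the wavelength increases by a factor of 14.9.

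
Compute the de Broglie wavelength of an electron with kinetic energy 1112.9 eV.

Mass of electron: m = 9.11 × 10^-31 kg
3.68 × 10^-11 m

Using λ = h/√(2mKE):

First convert KE to Joules: KE = 1112.9 eV = 1.783 × 10^-16 J

λ = h/√(2mKE)
λ = (6.626 × 10^-34 J·s) / √(2 × 9.11 × 10^-31 kg × 1.783 × 10^-16 J)
λ = 3.68 × 10^-11 m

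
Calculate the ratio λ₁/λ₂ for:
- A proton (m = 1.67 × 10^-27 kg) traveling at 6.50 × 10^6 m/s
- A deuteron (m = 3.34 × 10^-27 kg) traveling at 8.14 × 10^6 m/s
λ₁/λ₂ = 2.50

Using λ = h/(mv):

λ₁ = h/(m₁v₁) = 6.10 × 10^-14 m
λ₂ = h/(m₂v₂) = 2.44 × 10^-14 m

Ratio λ₁/λ₂ = (m₂v₂)/(m₁v₁)
         = (3.34 × 10^-27 kg × 8.14 × 10^6 m/s) / (1.67 × 10^-27 kg × 6.50 × 10^6 m/s)
         = 2.50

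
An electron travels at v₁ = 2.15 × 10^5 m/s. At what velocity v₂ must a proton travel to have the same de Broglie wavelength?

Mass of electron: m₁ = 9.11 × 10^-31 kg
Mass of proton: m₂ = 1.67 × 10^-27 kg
v₂ = 1.17 × 10^2 m/s

For equal de Broglie wavelengths: λ₁ = λ₂

h/(m₁v₁) = h/(m₂v₂)
m₁v₁ = m₂v₂
v₂ = v₁ · (m₁/m₂)

v₂ = 2.15 × 10^5 m/s × (9.11 × 10^-31 kg / 1.67 × 10^-27 kg)
v₂ = 1.17 × 10^2 m/s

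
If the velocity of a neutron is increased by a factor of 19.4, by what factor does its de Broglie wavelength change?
The wavelength decreases by a factor of 19.4.

From λ = h/(mv), the wavelength is inversely proportional to velocity:

λ ∝ 1/v

If v → 19.4v, then λ → λ/19.4

When velocity is increased by a factor of 19.4, the wavelength decreases by a factor of 19.4.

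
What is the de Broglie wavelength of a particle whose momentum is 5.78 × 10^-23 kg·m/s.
1.15 × 10^-11 m

Using the de Broglie relation λ = h/p:

λ = h/p
λ = (6.626 × 10^-34 J·s) / (5.78 × 10^-23 kg·m/s)
λ = 1.15 × 10^-11 m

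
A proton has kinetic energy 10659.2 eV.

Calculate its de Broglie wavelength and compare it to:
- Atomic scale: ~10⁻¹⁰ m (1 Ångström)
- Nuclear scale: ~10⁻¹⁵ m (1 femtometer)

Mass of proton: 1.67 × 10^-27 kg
λ = 2.77 × 10^-13 m, which is between nuclear and atomic scales.

Using λ = h/√(2mKE):

KE = 10659.2 eV = 1.708 × 10^-15 J

λ = h/√(2mKE)
λ = (6.626 × 10^-34 J·s) / √(2 × 1.67 × 10^-27 kg × 1.708 × 10^-15 J)
λ = 2.77 × 10^-13 m

Comparison:
- Atomic scale (10⁻¹⁰ m): λ is 0.0028× this size
- Nuclear scale (10⁻¹⁵ m): λ is 2.8e+02× this size

The wavelength is between nuclear and atomic scales.

This wavelength is appropriate for probing atomic structure but too large for nuclear physics experiments.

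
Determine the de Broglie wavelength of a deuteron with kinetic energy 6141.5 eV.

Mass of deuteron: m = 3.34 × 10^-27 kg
2.58 × 10^-13 m

Using λ = h/√(2mKE):

First convert KE to Joules: KE = 6141.5 eV = 9.840 × 10^-16 J

λ = h/√(2mKE)
λ = (6.626 × 10^-34 J·s) / √(2 × 3.34 × 10^-27 kg × 9.840 × 10^-16 J)
λ = 2.58 × 10^-13 m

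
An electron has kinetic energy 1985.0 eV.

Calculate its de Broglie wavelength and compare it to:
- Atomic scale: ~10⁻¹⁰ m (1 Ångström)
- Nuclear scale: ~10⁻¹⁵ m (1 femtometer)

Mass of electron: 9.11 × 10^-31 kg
λ = 2.75 × 10^-11 m, which is between nuclear and atomic scales.

Using λ = h/√(2mKE):

KE = 1985.0 eV = 3.180 × 10^-16 J

λ = h/√(2mKE)
λ = (6.626 × 10^-34 J·s) / √(2 × 9.11 × 10^-31 kg × 3.180 × 10^-16 J)
λ = 2.75 × 10^-11 m

Comparison:
- Atomic scale (10⁻¹⁰ m): λ is 0.28× this size
- Nuclear scale (10⁻¹⁵ m): λ is 2.8e+04× this size

The wavelength is between nuclear and atomic scales.

This wavelength is appropriate for probing atomic structure but too large for nuclear physics experiments.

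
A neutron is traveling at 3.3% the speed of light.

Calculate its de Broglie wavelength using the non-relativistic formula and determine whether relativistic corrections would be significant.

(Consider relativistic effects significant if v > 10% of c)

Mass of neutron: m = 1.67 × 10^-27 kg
No, relativistic corrections are not needed.

Using the non-relativistic de Broglie formula λ = h/(mv):

v = 3.3% × c = 9.893 × 10^6 m/s

λ = h/(mv)
λ = (6.626 × 10^-34 J·s) / (1.67 × 10^-27 kg × 9.893 × 10^6 m/s)
λ = 4.01 × 10^-14 m

Since v = 3.3% of c < 10% of c, relativistic corrections are NOT significant and this non-relativistic result is a good approximation.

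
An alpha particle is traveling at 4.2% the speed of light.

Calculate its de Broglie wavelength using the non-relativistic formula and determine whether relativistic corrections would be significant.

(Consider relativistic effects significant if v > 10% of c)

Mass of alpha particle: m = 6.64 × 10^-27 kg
No, relativistic corrections are not needed.

Using the non-relativistic de Broglie formula λ = h/(mv):

v = 4.2% × c = 1.259 × 10^7 m/s

λ = h/(mv)
λ = (6.626 × 10^-34 J·s) / (6.64 × 10^-27 kg × 1.259 × 10^7 m/s)
λ = 7.93 × 10^-15 m

Since v = 4.2% of c < 10% of c, relativistic corrections are NOT significant and this non-relativistic result is a good approximation.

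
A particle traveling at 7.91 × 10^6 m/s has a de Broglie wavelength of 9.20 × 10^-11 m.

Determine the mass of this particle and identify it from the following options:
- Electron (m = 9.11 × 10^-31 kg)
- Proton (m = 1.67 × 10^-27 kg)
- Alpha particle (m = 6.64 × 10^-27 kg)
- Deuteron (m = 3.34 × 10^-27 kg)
The particle is an electron.

From λ = h/(mv), solve for mass:

m = h/(λv)
m = (6.626 × 10^-34 J·s) / (9.20 × 10^-11 m × 7.91 × 10^6 m/s)
m = 9.11 × 10^-31 kg

Comparing with the listed masses, this is closest to an electron.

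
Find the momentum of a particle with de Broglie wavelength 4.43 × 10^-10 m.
1.50 × 10^-24 kg·m/s

From the de Broglie relation λ = h/p, we solve for p:

p = h/λ
p = (6.626 × 10^-34 J·s) / (4.43 × 10^-10 m)
p = 1.50 × 10^-24 kg·m/s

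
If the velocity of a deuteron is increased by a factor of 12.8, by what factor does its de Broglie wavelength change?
The wavelength decreases by a factor of 12.8.

From λ = h/(mv), the wavelength is inversely proportional to velocity:

λ ∝ 1/v

If v → 12.8v, then λ → λ/12.8

When velocity is increased by a factor of 12.8, the wavelength decreases by a factor of 12.8.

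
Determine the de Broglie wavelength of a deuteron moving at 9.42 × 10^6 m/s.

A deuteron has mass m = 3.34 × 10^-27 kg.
2.11 × 10^-14 m

Using the de Broglie relation λ = h/(mv):

λ = h/(mv)
λ = (6.626 × 10^-34 J·s) / (3.34 × 10^-27 kg × 9.42 × 10^6 m/s)
λ = 2.11 × 10^-14 m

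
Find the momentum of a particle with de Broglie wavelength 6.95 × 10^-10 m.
9.53 × 10^-25 kg·m/s

From the de Broglie relation λ = h/p, we solve for p:

p = h/λ
p = (6.626 × 10^-34 J·s) / (6.95 × 10^-10 m)
p = 9.53 × 10^-25 kg·m/s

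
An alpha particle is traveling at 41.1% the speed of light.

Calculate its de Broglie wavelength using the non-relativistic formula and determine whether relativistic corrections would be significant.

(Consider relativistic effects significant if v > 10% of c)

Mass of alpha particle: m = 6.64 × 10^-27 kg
Yes, relativistic corrections are needed.

Using the non-relativistic de Broglie formula λ = h/(mv):

v = 41.1% × c = 1.232 × 10^8 m/s

λ = h/(mv)
λ = (6.626 × 10^-34 J·s) / (6.64 × 10^-27 kg × 1.232 × 10^8 m/s)
λ = 8.10 × 10^-16 m

Since v = 41.1% of c > 10% of c, relativistic corrections ARE significant and the actual wavelength would differ from this non-relativistic estimate.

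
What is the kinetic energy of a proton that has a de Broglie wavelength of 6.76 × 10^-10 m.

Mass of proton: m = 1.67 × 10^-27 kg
2.88 × 10^-22 J (or 1.80 × 10^-3 eV)

From λ = h/√(2mKE), we solve for KE:

λ² = h²/(2mKE)
KE = h²/(2mλ²)
KE = (6.626 × 10^-34 J·s)² / (2 × 1.67 × 10^-27 kg × (6.76 × 10^-10 m)²)
KE = 2.88 × 10^-22 J
KE = 1.80 × 10^-3 eV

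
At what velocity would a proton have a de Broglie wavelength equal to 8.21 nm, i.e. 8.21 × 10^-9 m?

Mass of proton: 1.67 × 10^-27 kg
4.83 × 10^1 m/s

From λ = h/(mv), solve for v:

v = h/(mλ)
v = (6.626 × 10^-34 J·s) / (1.67 × 10^-27 kg × 8.21 × 10^-9 m)
v = 4.83 × 10^1 m/s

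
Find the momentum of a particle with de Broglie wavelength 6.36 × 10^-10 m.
1.04 × 10^-24 kg·m/s

From the de Broglie relation λ = h/p, we solve for p:

p = h/λ
p = (6.626 × 10^-34 J·s) / (6.36 × 10^-10 m)
p = 1.04 × 10^-24 kg·m/s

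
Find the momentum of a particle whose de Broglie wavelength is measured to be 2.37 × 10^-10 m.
2.80 × 10^-24 kg·m/s

From the de Broglie relation λ = h/p, we solve for p:

p = h/λ
p = (6.626 × 10^-34 J·s) / (2.37 × 10^-10 m)
p = 2.80 × 10^-24 kg·m/s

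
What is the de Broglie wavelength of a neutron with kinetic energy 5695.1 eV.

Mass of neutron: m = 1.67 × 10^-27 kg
3.80 × 10^-13 m

Using λ = h/√(2mKE):

First convert KE to Joules: KE = 5695.1 eV = 9.125 × 10^-16 J

λ = h/√(2mKE)
λ = (6.626 × 10^-34 J·s) / √(2 × 1.67 × 10^-27 kg × 9.125 × 10^-16 J)
λ = 3.80 × 10^-13 m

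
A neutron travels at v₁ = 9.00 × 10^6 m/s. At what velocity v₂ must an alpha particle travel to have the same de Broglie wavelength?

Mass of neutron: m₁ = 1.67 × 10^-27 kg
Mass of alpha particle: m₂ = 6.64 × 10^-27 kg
v₂ = 2.26 × 10^6 m/s

For equal de Broglie wavelengths: λ₁ = λ₂

h/(m₁v₁) = h/(m₂v₂)
m₁v₁ = m₂v₂
v₂ = v₁ · (m₁/m₂)

v₂ = 9.00 × 10^6 m/s × (1.67 × 10^-27 kg / 6.64 × 10^-27 kg)
v₂ = 2.26 × 10^6 m/s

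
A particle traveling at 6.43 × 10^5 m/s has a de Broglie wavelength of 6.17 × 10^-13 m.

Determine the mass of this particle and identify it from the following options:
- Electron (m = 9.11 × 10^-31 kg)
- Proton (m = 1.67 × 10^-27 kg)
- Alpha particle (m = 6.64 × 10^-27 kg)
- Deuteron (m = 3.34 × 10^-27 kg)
The particle is a proton.

From λ = h/(mv), solve for mass:

m = h/(λv)
m = (6.626 × 10^-34 J·s) / (6.17 × 10^-13 m × 6.43 × 10^5 m/s)
m = 1.67 × 10^-27 kg

Comparing with the listed masses, this is closest to a proton.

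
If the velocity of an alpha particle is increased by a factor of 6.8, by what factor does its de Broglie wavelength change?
The wavelength decreases by a factor of 6.8.

From λ = h/(mv), the wavelength is inversely proportional to velocity:

λ ∝ 1/v

If v → 6.8v, then λ → λ/6.8

When velocity is increased by a factor of 6.8, the wavelength decreases by a factor of 6.8.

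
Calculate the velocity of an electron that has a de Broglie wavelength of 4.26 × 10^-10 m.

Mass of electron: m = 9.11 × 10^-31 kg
1.71 × 10^6 m/s

From the de Broglie relation λ = h/(mv), we solve for v:

v = h/(mλ)
v = (6.626 × 10^-34 J·s) / (9.11 × 10^-31 kg × 4.26 × 10^-10 m)
v = 1.71 × 10^6 m/s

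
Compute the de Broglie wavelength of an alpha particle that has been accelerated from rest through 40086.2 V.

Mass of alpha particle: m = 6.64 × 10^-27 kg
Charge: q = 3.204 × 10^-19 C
5.07 × 10^-14 m

When a particle is accelerated through voltage V, it gains kinetic energy KE = qV.

The de Broglie wavelength is then λ = h/√(2mqV):

λ = h/√(2mqV)
λ = (6.626 × 10^-34 J·s) / √(2 × 6.64 × 10^-27 kg × 3.204 × 10^-19 C × 40086.2 V)
λ = 5.07 × 10^-14 m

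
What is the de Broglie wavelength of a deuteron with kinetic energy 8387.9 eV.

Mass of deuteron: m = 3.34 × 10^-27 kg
2.21 × 10^-13 m

Using λ = h/√(2mKE):

First convert KE to Joules: KE = 8387.9 eV = 1.344 × 10^-15 J

λ = h/√(2mKE)
λ = (6.626 × 10^-34 J·s) / √(2 × 3.34 × 10^-27 kg × 1.344 × 10^-15 J)
λ = 2.21 × 10^-13 m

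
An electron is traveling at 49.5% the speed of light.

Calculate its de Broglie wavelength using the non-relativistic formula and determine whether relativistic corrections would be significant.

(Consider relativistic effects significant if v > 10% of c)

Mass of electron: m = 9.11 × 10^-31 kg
Yes, relativistic corrections are needed.

Using the non-relativistic de Broglie formula λ = h/(mv):

v = 49.5% × c = 1.484 × 10^8 m/s

λ = h/(mv)
λ = (6.626 × 10^-34 J·s) / (9.11 × 10^-31 kg × 1.484 × 10^8 m/s)
λ = 4.90 × 10^-12 m

Since v = 49.5% of c > 10% of c, relativistic corrections ARE significant and the actual wavelength would differ from this non-relativistic estimate.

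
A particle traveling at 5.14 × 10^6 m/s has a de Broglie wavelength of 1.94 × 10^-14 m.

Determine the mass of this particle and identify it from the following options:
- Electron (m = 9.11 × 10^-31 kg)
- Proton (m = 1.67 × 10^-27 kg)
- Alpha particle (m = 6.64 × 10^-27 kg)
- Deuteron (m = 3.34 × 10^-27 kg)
The particle is an alpha particle.

From λ = h/(mv), solve for mass:

m = h/(λv)
m = (6.626 × 10^-34 J·s) / (1.94 × 10^-14 m × 5.14 × 10^6 m/s)
m = 6.64 × 10^-27 kg

Comparing with the listed masses, this is closest to an alpha particle.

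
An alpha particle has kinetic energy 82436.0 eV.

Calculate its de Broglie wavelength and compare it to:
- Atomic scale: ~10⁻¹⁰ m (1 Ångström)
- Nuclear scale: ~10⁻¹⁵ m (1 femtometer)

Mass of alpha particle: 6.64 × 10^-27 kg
λ = 5.00 × 10^-14 m, which is between nuclear and atomic scales.

Using λ = h/√(2mKE):

KE = 82436.0 eV = 1.321 × 10^-14 J

λ = h/√(2mKE)
λ = (6.626 × 10^-34 J·s) / √(2 × 6.64 × 10^-27 kg × 1.321 × 10^-14 J)
λ = 5.00 × 10^-14 m

Comparison:
- Atomic scale (10⁻¹⁰ m): λ is 0.0005× this size
- Nuclear scale (10⁻¹⁵ m): λ is 50× this size

The wavelength is between nuclear and atomic scales.

This wavelength is appropriate for probing atomic structure but too large for nuclear physics experiments.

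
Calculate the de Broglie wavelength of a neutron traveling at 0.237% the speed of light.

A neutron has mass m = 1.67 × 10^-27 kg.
5.58 × 10^-13 m

Using the de Broglie relation λ = h/(mv):

v = 0.237% × c = 7.105 × 10^5 m/s

λ = h/(mv)
λ = (6.626 × 10^-34 J·s) / (1.67 × 10^-27 kg × 7.105 × 10^5 m/s)
λ = 5.58 × 10^-13 m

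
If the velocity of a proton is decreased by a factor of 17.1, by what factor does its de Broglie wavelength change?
The wavelength increases by a factor of 17.1.

From λ = h/(mv), the wavelength is inversely proportional to velocity:

λ ∝ 1/v

If v → v/17.1, then λ → 17.1λ

When velocity is decreased by a factor of 17.1, the wavelength increases by a factor of 17.1.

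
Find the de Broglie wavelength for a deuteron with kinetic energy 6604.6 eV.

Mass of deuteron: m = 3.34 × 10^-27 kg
2.49 × 10^-13 m

Using λ = h/√(2mKE):

First convert KE to Joules: KE = 6604.6 eV = 1.058 × 10^-15 J

λ = h/√(2mKE)
λ = (6.626 × 10^-34 J·s) / √(2 × 3.34 × 10^-27 kg × 1.058 × 10^-15 J)
λ = 2.49 × 10^-13 m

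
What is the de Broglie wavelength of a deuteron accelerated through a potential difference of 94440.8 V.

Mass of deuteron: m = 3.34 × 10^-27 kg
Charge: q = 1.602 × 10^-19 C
6.59 × 10^-14 m

When a particle is accelerated through voltage V, it gains kinetic energy KE = qV.

The de Broglie wavelength is then λ = h/√(2mqV):

λ = h/√(2mqV)
λ = (6.626 × 10^-34 J·s) / √(2 × 3.34 × 10^-27 kg × 1.602 × 10^-19 C × 94440.8 V)
λ = 6.59 × 10^-14 m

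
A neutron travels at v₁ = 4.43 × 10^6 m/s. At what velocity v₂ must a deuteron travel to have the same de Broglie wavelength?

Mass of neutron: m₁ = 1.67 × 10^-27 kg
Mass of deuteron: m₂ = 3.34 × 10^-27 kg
v₂ = 2.22 × 10^6 m/s

For equal de Broglie wavelengths: λ₁ = λ₂

h/(m₁v₁) = h/(m₂v₂)
m₁v₁ = m₂v₂
v₂ = v₁ · (m₁/m₂)

v₂ = 4.43 × 10^6 m/s × (1.67 × 10^-27 kg / 3.34 × 10^-27 kg)
v₂ = 2.22 × 10^6 m/s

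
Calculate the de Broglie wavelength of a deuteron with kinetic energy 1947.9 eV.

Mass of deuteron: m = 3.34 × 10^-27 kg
4.59 × 10^-13 m

Using λ = h/√(2mKE):

First convert KE to Joules: KE = 1947.9 eV = 3.121 × 10^-16 J

λ = h/√(2mKE)
λ = (6.626 × 10^-34 J·s) / √(2 × 3.34 × 10^-27 kg × 3.121 × 10^-16 J)
λ = 4.59 × 10^-13 m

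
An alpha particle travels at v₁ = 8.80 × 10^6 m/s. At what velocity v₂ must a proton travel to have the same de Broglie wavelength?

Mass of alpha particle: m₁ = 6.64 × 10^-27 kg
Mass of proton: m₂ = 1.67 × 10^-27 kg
v₂ = 3.50 × 10^7 m/s

For equal de Broglie wavelengths: λ₁ = λ₂

h/(m₁v₁) = h/(m₂v₂)
m₁v₁ = m₂v₂
v₂ = v₁ · (m₁/m₂)

v₂ = 8.80 × 10^6 m/s × (6.64 × 10^-27 kg / 1.67 × 10^-27 kg)
v₂ = 3.50 × 10^7 m/s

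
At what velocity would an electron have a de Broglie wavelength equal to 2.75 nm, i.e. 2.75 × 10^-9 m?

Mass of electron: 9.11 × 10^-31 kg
2.64 × 10^5 m/s

From λ = h/(mv), solve for v:

v = h/(mλ)
v = (6.626 × 10^-34 J·s) / (9.11 × 10^-31 kg × 2.75 × 10^-9 m)
v = 2.64 × 10^5 m/s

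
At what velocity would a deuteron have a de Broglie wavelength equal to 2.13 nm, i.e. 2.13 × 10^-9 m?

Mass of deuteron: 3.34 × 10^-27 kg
9.31 × 10^1 m/s

From λ = h/(mv), solve for v:

v = h/(mλ)
v = (6.626 × 10^-34 J·s) / (3.34 × 10^-27 kg × 2.13 × 10^-9 m)
v = 9.31 × 10^1 m/s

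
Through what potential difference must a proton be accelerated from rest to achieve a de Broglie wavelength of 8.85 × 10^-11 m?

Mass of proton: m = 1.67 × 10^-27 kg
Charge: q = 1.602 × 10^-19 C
1.05 × 10^-1 V

From λ = h/√(2mqV), we solve for V:

λ² = h²/(2mqV)
V = h²/(2mqλ²)
V = (6.626 × 10^-34 J·s)² / (2 × 1.67 × 10^-27 kg × 1.602 × 10^-19 C × (8.85 × 10^-11 m)²)
V = 1.05 × 10^-1 V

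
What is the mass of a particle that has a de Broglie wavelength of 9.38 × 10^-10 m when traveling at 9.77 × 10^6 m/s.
7.23 × 10^-32 kg

From the de Broglie relation λ = h/(mv), we solve for m:

m = h/(λv)
m = (6.626 × 10^-34 J·s) / (9.38 × 10^-10 m × 9.77 × 10^6 m/s)
m = 7.23 × 10^-32 kg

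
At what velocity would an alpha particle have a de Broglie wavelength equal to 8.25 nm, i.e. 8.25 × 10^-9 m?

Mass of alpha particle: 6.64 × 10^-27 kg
1.21 × 10^1 m/s

From λ = h/(mv), solve for v:

v = h/(mλ)
v = (6.626 × 10^-34 J·s) / (6.64 × 10^-27 kg × 8.25 × 10^-9 m)
v = 1.21 × 10^1 m/s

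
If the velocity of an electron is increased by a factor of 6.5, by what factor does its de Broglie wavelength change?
The wavelength decreases by a factor of 6.5.

From λ = h/(mv), the wavelength is inversely proportional to velocity:

λ ∝ 1/v

If v → 6.5v, then λ → λ/6.5

When velocity is increased by a factor of 6.5, the wavelength decreases by a factor of 6.5.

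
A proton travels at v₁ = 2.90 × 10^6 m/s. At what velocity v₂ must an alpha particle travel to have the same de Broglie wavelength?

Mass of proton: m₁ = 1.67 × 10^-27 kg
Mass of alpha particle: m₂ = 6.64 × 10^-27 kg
v₂ = 7.29 × 10^5 m/s

For equal de Broglie wavelengths: λ₁ = λ₂

h/(m₁v₁) = h/(m₂v₂)
m₁v₁ = m₂v₂
v₂ = v₁ · (m₁/m₂)

v₂ = 2.90 × 10^6 m/s × (1.67 × 10^-27 kg / 6.64 × 10^-27 kg)
v₂ = 7.29 × 10^5 m/s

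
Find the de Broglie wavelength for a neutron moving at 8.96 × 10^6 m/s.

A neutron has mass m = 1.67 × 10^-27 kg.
4.43 × 10^-14 m

Using the de Broglie relation λ = h/(mv):

λ = h/(mv)
λ = (6.626 × 10^-34 J·s) / (1.67 × 10^-27 kg × 8.96 × 10^6 m/s)
λ = 4.43 × 10^-14 m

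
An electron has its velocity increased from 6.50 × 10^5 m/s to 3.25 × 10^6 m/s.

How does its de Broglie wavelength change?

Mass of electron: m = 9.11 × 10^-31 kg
The wavelength decreases by a factor of 5.

Using λ = h/(mv):

Initial wavelength: λ₁ = h/(mv₁) = 1.12 × 10^-9 m
Final wavelength: λ₂ = h/(mv₂) = 2.24 × 10^-10 m

Since λ ∝ 1/v, when velocity increases by a factor of 5, the wavelength decreases by a factor of 5.

λ₂/λ₁ = v₁/v₂ = 1/5

The wavelength decreases by a factor of 5.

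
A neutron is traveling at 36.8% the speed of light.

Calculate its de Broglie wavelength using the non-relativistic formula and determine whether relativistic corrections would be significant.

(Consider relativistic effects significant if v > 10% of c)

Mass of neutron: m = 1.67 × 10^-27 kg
Yes, relativistic corrections are needed.

Using the non-relativistic de Broglie formula λ = h/(mv):

v = 36.8% × c = 1.103 × 10^8 m/s

λ = h/(mv)
λ = (6.626 × 10^-34 J·s) / (1.67 × 10^-27 kg × 1.103 × 10^8 m/s)
λ = 3.60 × 10^-15 m

Since v = 36.8% of c > 10% of c, relativistic corrections ARE significant and the actual wavelength would differ from this non-relativistic estimate.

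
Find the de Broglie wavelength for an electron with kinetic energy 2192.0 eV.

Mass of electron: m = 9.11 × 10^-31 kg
2.62 × 10^-11 m

Using λ = h/√(2mKE):

First convert KE to Joules: KE = 2192.0 eV = 3.512 × 10^-16 J

λ = h/√(2mKE)
λ = (6.626 × 10^-34 J·s) / √(2 × 9.11 × 10^-31 kg × 3.512 × 10^-16 J)
λ = 2.62 × 10^-11 m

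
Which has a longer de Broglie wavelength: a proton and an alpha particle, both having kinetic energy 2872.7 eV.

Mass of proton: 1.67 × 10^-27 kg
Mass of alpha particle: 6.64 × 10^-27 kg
The proton has the longer wavelength.

Using λ = h/√(2mKE):

For proton: λ₁ = h/√(2m₁KE) = 5.34 × 10^-13 m
For alpha particle: λ₂ = h/√(2m₂KE) = 2.68 × 10^-13 m

Since λ ∝ 1/√m at constant kinetic energy, the lighter particle has the longer wavelength.

The proton has the longer de Broglie wavelength.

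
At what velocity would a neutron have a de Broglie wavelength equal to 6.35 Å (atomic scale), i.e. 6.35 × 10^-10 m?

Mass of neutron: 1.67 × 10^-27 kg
6.25 × 10^2 m/s

From λ = h/(mv), solve for v:

v = h/(mλ)
v = (6.626 × 10^-34 J·s) / (1.67 × 10^-27 kg × 6.35 × 10^-10 m)
v = 6.25 × 10^2 m/s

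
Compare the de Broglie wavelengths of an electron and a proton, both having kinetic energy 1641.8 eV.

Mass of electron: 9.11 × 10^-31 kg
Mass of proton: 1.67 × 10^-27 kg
The electron has the longer wavelength.

Using λ = h/√(2mKE):

For electron: λ₁ = h/√(2m₁KE) = 3.03 × 10^-11 m
For proton: λ₂ = h/√(2m₂KE) = 7.07 × 10^-13 m

Since λ ∝ 1/√m at constant kinetic energy, the lighter particle has the longer wavelength.

The electron has the longer de Broglie wavelength.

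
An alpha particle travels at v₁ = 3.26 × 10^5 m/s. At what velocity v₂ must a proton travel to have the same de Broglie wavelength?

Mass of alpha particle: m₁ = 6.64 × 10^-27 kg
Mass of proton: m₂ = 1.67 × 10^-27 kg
v₂ = 1.30 × 10^6 m/s

For equal de Broglie wavelengths: λ₁ = λ₂

h/(m₁v₁) = h/(m₂v₂)
m₁v₁ = m₂v₂
v₂ = v₁ · (m₁/m₂)

v₂ = 3.26 × 10^5 m/s × (6.64 × 10^-27 kg / 1.67 × 10^-27 kg)
v₂ = 1.30 × 10^6 m/s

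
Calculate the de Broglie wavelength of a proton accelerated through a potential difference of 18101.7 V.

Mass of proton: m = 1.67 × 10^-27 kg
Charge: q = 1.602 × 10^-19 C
2.13 × 10^-13 m

When a particle is accelerated through voltage V, it gains kinetic energy KE = qV.

The de Broglie wavelength is then λ = h/√(2mqV):

λ = h/√(2mqV)
λ = (6.626 × 10^-34 J·s) / √(2 × 1.67 × 10^-27 kg × 1.602 × 10^-19 C × 18101.7 V)
λ = 2.13 × 10^-13 m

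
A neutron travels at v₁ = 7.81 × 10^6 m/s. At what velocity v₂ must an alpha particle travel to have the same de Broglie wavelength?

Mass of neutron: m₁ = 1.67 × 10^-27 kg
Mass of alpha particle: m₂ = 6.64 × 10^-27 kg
v₂ = 1.96 × 10^6 m/s

For equal de Broglie wavelengths: λ₁ = λ₂

h/(m₁v₁) = h/(m₂v₂)
m₁v₁ = m₂v₂
v₂ = v₁ · (m₁/m₂)

v₂ = 7.81 × 10^6 m/s × (1.67 × 10^-27 kg / 6.64 × 10^-27 kg)
v₂ = 1.96 × 10^6 m/s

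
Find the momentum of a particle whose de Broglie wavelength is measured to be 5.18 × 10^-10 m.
1.28 × 10^-24 kg·m/s

From the de Broglie relation λ = h/p, we solve for p:

p = h/λ
p = (6.626 × 10^-34 J·s) / (5.18 × 10^-10 m)
p = 1.28 × 10^-24 kg·m/s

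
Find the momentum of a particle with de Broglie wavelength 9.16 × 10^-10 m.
7.23 × 10^-25 kg·m/s

From the de Broglie relation λ = h/p, we solve for p:

p = h/λ
p = (6.626 × 10^-34 J·s) / (9.16 × 10^-10 m)
p = 7.23 × 10^-25 kg·m/s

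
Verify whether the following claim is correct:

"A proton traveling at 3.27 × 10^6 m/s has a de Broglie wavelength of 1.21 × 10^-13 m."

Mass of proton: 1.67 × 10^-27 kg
True

The claim is correct.

Using λ = h/(mv):
λ = (6.626 × 10^-34 J·s) / (1.67 × 10^-27 kg × 3.27 × 10^6 m/s)
λ = 1.21 × 10^-13 m

This matches the claimed value.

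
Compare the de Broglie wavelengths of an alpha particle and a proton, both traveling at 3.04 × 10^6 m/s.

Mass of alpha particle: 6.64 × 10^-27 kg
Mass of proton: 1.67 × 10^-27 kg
The proton has the longer wavelength.

Using λ = h/(mv), since both particles have the same velocity, the wavelength depends only on mass.

For alpha particle: λ₁ = h/(m₁v) = 3.28 × 10^-14 m
For proton: λ₂ = h/(m₂v) = 1.31 × 10^-13 m

Since λ ∝ 1/m at constant velocity, the lighter particle has the longer wavelength.

The proton has the longer de Broglie wavelength.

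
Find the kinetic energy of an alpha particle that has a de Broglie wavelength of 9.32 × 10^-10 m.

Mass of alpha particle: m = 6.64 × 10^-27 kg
3.81 × 10^-23 J (or 2.38 × 10^-4 eV)

From λ = h/√(2mKE), we solve for KE:

λ² = h²/(2mKE)
KE = h²/(2mλ²)
KE = (6.626 × 10^-34 J·s)² / (2 × 6.64 × 10^-27 kg × (9.32 × 10^-10 m)²)
KE = 3.81 × 10^-23 J
KE = 2.38 × 10^-4 eV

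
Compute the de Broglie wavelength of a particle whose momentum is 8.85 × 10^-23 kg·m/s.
7.49 × 10^-12 m

Using the de Broglie relation λ = h/p:

λ = h/p
λ = (6.626 × 10^-34 J·s) / (8.85 × 10^-23 kg·m/s)
λ = 7.49 × 10^-12 m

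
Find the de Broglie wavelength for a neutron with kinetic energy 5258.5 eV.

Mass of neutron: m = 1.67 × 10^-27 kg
3.95 × 10^-13 m

Using λ = h/√(2mKE):

First convert KE to Joules: KE = 5258.5 eV = 8.425 × 10^-16 J

λ = h/√(2mKE)
λ = (6.626 × 10^-34 J·s) / √(2 × 1.67 × 10^-27 kg × 8.425 × 10^-16 J)
λ = 3.95 × 10^-13 m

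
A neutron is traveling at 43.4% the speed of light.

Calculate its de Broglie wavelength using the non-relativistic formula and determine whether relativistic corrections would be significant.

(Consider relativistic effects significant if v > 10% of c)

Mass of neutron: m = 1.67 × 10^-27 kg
Yes, relativistic corrections are needed.

Using the non-relativistic de Broglie formula λ = h/(mv):

v = 43.4% × c = 1.301 × 10^8 m/s

λ = h/(mv)
λ = (6.626 × 10^-34 J·s) / (1.67 × 10^-27 kg × 1.301 × 10^8 m/s)
λ = 3.05 × 10^-15 m

Since v = 43.4% of c > 10% of c, relativistic corrections ARE significant and the actual wavelength would differ from this non-relativistic estimate.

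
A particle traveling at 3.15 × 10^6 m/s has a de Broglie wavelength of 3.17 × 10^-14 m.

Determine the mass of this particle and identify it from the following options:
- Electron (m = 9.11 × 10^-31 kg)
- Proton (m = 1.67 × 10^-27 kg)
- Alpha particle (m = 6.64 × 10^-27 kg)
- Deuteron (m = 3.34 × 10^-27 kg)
The particle is an alpha particle.

From λ = h/(mv), solve for mass:

m = h/(λv)
m = (6.626 × 10^-34 J·s) / (3.17 × 10^-14 m × 3.15 × 10^6 m/s)
m = 6.64 × 10^-27 kg

Comparing with the listed masses, this is closest to an alpha particle.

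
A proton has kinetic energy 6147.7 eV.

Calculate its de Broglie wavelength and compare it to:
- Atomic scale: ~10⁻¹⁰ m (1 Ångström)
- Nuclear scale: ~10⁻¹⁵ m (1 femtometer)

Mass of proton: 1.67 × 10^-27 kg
λ = 3.65 × 10^-13 m, which is between nuclear and atomic scales.

Using λ = h/√(2mKE):

KE = 6147.7 eV = 9.850 × 10^-16 J

λ = h/√(2mKE)
λ = (6.626 × 10^-34 J·s) / √(2 × 1.67 × 10^-27 kg × 9.850 × 10^-16 J)
λ = 3.65 × 10^-13 m

Comparison:
- Atomic scale (10⁻¹⁰ m): λ is 0.0037× this size
- Nuclear scale (10⁻¹⁵ m): λ is 3.7e+02× this size

The wavelength is between nuclear and atomic scales.

This wavelength is appropriate for probing atomic structure but too large for nuclear physics experiments.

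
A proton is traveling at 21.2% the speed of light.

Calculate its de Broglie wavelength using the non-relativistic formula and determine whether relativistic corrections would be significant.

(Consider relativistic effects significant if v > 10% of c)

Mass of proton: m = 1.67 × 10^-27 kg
Yes, relativistic corrections are needed.

Using the non-relativistic de Broglie formula λ = h/(mv):

v = 21.2% × c = 6.356 × 10^7 m/s

λ = h/(mv)
λ = (6.626 × 10^-34 J·s) / (1.67 × 10^-27 kg × 6.356 × 10^7 m/s)
λ = 6.24 × 10^-15 m

Since v = 21.2% of c > 10% of c, relativistic corrections ARE significant and the actual wavelength would differ from this non-relativistic estimate.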